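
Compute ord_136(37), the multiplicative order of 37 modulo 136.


We want ord_136(37), the smallest k >= 1 with 37^k = 1 mod 136.
n = 136 = 2^3 * 17, phi(136) = 64; the order divides phi(n).
Divisors of 64: 1, 2, 4, 8, 16, 32, 64
Repeated squaring mod 136: 37^1 = 37, 37^2 = 9, 37^4 = 81, 37^8 = 33, 37^16 = 1, 37^32 = 1, 37^64 = 1
Test divisors in increasing order:
  k=1: 37^1 = 37 mod 136
  k=2: 37^2 = 9 mod 136
  k=4: 37^4 = 81 mod 136
  k=8: 37^8 = 33 mod 136
  k=16: 37^16 = 1 mod 136  <- first divisor giving 1
Order = 16

16


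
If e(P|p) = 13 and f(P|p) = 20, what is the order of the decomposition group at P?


|D_P| = e * f
= 13 * 20
= 260

260


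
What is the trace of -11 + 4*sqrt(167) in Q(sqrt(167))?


Tr(a + b*sqrt(d)) = (a + b*sqrt(d)) + (a - b*sqrt(d)) = 2a
= 2 * (-11)
= -22

-22


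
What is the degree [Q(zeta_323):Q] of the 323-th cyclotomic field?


The degree equals Euler's totient phi(323).
323 = 17 * 19
phi(323) = 288

288


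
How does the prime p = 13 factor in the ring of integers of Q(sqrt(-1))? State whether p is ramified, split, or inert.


K = Q(sqrt(-1)). Since d mod 4 = 3, disc(K) = -4.
Check p | disc: -4 mod 13 = 9.
p does not divide disc. Compute Legendre symbol (d/p):
12^((13-1)/2) mod 13 = 1
(d/p) = 1, so p splits: (p) = P*P' with e=1, f=1, g=2.
Therefore p is split.

split


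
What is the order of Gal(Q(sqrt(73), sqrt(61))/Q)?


The 2 square roots of distinct primes are multiplicatively independent over Q,
so [K:Q] = 2^2 and Gal(K/Q) is isomorphic to (Z/2Z)^2.
|Gal| = 2^2 = 4

4


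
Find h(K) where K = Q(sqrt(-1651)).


K = Q(sqrt(-1651)). d mod 4 = 1, so D = disc(K) = d = -1651
h(K) equals the number of primitive reduced positive-definite forms (a, b, c) = a*x^2 + b*x*y + c*y^2 with b^2 - 4ac = D,
where reduced means |b| <= a <= c, with b >= 0 whenever |b| = a or a = c, and primitive means gcd(a, b, c) = 1.
Reduced forces 3a^2 <= |D| = 1651, so 1 <= a <= 23; b must have the parity of D, and c = (b^2 - D)/(4a) must be an integer >= a.
Enumerate a = 1..23, b in [-a, a]:
  a=1: (1, 1, 413)  [1]
  a=2..4: none
  a=5: (5, -3, 83), (5, 3, 83)  [2]
  a=6: none
  a=7: (7, -1, 59), (7, 1, 59)  [2]
  a=8..12: none
  a=13: (13, 13, 35)  [1]
  a=14..16: none
  a=17: (17, -7, 25), (17, 7, 25)  [2]
  a=18..23: none
Total reduced forms: 1 + 2 + 2 + 1 + 2 = 8
h = 8

8


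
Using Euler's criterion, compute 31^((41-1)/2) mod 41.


p = 41 is prime and the exponent is (p-1)/2 = 20, so by Euler's criterion 31^20 = (31/41) = +1 or -1 mod 41.
Compute by square-and-multiply:
  20 = 16 + 4 (binary 10100)
  Repeated squaring mod 41: 31^1 = 31, 31^2 = 18, 31^4 = 37, 31^8 = 16, 31^16 = 10
  31^20 = 31^16 * 31^4 = 10 * 37 mod 41
    10 * 37 = 370 = 1 mod 41
  31^20 = 1 mod 41
Result 1: 31 is a quadratic residue mod 41.
31^20 mod 41 = 1

1


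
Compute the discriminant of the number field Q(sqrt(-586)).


For K = Q(sqrt(d)) with d squarefree: disc(K) = d if d = 1 mod 4, and disc(K) = 4d if d = 2 or 3 mod 4.
Here d = -586, and d mod 4 = 2.
d = 2 mod 4, not 1 (O_K = Z[sqrt(d)]), so disc(K) = 4d = 4 * (-586) = -2344

-2344


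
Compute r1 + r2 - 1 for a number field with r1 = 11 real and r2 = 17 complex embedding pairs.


By Dirichlet's unit theorem:
rank = r1 + r2 - 1
= 11 + 17 - 1
= 27

27


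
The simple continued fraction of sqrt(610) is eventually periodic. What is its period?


Run the CF algorithm for sqrt(610).
a_0 = floor(sqrt(610)) = 24; set m_0=0, q_0=1.
Recurrence: m' = q*a - m,  q' = (d - m'^2)/q,  a' = floor((a_0 + m')/q').
  step 1: m=24, q=34, a=1
  step 2: m=10, q=15, a=2
  step 3: m=20, q=14, a=3
  step 4: m=22, q=9, a=5
  step 5: m=23, q=9, a=5
  step 6: m=22, q=14, a=3
  step 7: m=20, q=15, a=2
  step 8: m=10, q=34, a=1
  step 9: m=24, q=1, a=48
a_9 = 2*a_0 = 48, so the period closes here.
sqrt(610) = [24; 1, 2, 3, 5, 5, 3, 2, 1, 48]
Period length = 9

9


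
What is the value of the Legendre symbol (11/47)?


p = 47 is prime, so compute (11/47) with the reciprocity algorithm (Jacobi-symbol steps: pull out 2s via (2/n), flip via reciprocity, reduce):
  reciprocity: (11/47) -> -(47/11)
  reduce: (3/11)
  reciprocity: (3/11) -> -(11/3)
  reduce: (2/3)
  pull out 2: (2/3) = -1  (since 3 mod 8 = 3)
  (1/3) = 1
Product of signs = -1
(11/47) = -1

-1


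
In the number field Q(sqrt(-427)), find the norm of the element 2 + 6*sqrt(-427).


N(a + b*sqrt(d)) = a^2 - d*b^2
= (2)^2 - (-427)*(6)^2
= 4 + 15372
= 15376

15376


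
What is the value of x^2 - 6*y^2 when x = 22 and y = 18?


x^2 - d*y^2
= 22^2 - 6*18^2
= 484 - 1944
= -1460

-1460


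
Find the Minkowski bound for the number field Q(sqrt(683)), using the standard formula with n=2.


d = 683, d mod 4 = 3, so disc(K) = 4d = 2732; |disc(K)| = 2732
Real quadratic field, so n = 2, s = r2 = 0, r1 = 2
M = (n!/n^n) * (4/pi)^s * sqrt(|disc(K)|) = (2!/2^2) * (4/pi)^0 * sqrt(2732)
= 0.5 * 1.000000 * 52.268537
= 26.1343

26.1343


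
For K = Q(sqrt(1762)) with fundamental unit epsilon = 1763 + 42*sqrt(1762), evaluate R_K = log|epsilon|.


epsilon = 1763 + 42*sqrt(1762)
= 3525.9997
R = ln(3525.9997)
= 8.1679

8.1679


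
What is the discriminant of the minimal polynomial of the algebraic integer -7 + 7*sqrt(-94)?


The element -7 + 7*sqrt(-94) has minimal polynomial:
x^2 + 14*x + 4655
Discriminant = (14)^2 - 4*(4655)
= 196 - 18620
= -18424

-18424


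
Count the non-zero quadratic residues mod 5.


For prime p, the number of non-zero quadratic residues is (p-1)/2.
= (5-1)/2
= 2

2


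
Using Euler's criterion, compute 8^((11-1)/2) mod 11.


p = 11 is prime and the exponent is (p-1)/2 = 5, so by Euler's criterion 8^5 = (8/11) = +1 or -1 mod 11.
Compute by square-and-multiply:
  5 = 4 + 1 (binary 101)
  Repeated squaring mod 11: 8^1 = 8, 8^2 = 9, 8^4 = 4
  8^5 = 8^4 * 8^1 = 4 * 8 mod 11
    4 * 8 = 32 = 10 mod 11
  8^5 = 10 mod 11
Result 10 = p - 1 = -1 mod 11: 8 is a quadratic non-residue mod 11. As a residue in [0, p-1] the value is 10.
8^5 mod 11 = 10

10


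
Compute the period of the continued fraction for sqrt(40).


Run the CF algorithm for sqrt(40).
a_0 = floor(sqrt(40)) = 6; set m_0=0, q_0=1.
Recurrence: m' = q*a - m,  q' = (d - m'^2)/q,  a' = floor((a_0 + m')/q').
  step 1: m=6, q=4, a=3
  step 2: m=6, q=1, a=12
a_2 = 2*a_0 = 12, so the period closes here.
sqrt(40) = [6; 3, 12]
Period length = 2

2


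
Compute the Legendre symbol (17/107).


p = 107 is prime, so compute (17/107) with the reciprocity algorithm (Jacobi-symbol steps: pull out 2s via (2/n), flip via reciprocity, reduce):
  reciprocity: (17/107) -> +(107/17)
  reduce: (5/17)
  reciprocity: (5/17) -> +(17/5)
  reduce: (2/5)
  pull out 2: (2/5) = -1  (since 5 mod 8 = 5)
  (1/5) = 1
Product of signs = -1
(17/107) = -1

-1


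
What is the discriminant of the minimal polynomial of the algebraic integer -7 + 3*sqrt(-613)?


The element -7 + 3*sqrt(-613) has minimal polynomial:
x^2 + 14*x + 5566
Discriminant = (14)^2 - 4*(5566)
= 196 - 22264
= -22068

-22068


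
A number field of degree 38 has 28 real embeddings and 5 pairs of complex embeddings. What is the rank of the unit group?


By Dirichlet's unit theorem:
rank = r1 + r2 - 1
= 28 + 5 - 1
= 32

32


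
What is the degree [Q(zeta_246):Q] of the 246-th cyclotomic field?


The degree equals Euler's totient phi(246).
246 = 2 * 3 * 41
phi(246) = 80

80


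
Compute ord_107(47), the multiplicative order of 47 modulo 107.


We want ord_107(47), the smallest k >= 1 with 47^k = 1 mod 107.
n = 107 = 107, phi(107) = 106; the order divides phi(n).
Divisors of 106: 1, 2, 53, 106
Repeated squaring mod 107: 47^1 = 47, 47^2 = 69, 47^4 = 53, 47^8 = 27, 47^16 = 87, 47^32 = 79, 47^64 = 35
Test divisors in increasing order:
  k=1: 47^1 = 47 mod 107
  k=2: 47^2 = 69 mod 107
  k=53: 47^53 = 79 * 87 * 53 * 47 = 1 mod 107  <- first divisor giving 1
Order = 53

53


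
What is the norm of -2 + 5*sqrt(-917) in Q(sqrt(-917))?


N(a + b*sqrt(d)) = a^2 - d*b^2
= (-2)^2 - (-917)*(5)^2
= 4 + 22925
= 22929

22929


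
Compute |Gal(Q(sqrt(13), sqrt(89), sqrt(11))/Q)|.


The 3 square roots of distinct primes are multiplicatively independent over Q,
so [K:Q] = 2^3 and Gal(K/Q) is isomorphic to (Z/2Z)^3.
|Gal| = 2^3 = 8

8


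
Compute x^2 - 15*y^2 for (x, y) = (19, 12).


x^2 - d*y^2
= 19^2 - 15*12^2
= 361 - 2160
= -1799

-1799


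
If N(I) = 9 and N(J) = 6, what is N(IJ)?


N(IJ) = N(I) * N(J)
= 9 * 6
= 54

54


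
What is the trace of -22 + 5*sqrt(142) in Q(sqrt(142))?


Tr(a + b*sqrt(d)) = (a + b*sqrt(d)) + (a - b*sqrt(d)) = 2a
= 2 * (-22)
= -44

-44


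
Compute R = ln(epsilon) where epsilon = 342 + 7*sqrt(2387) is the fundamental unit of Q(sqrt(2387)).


epsilon = 342 + 7*sqrt(2387)
= 683.9985
R = ln(683.9985)
= 6.5280

6.5280


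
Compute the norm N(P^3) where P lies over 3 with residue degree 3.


N(P^a) = p^(a*f)
= 3^(3*3)
= 3^9
= 19683

19683


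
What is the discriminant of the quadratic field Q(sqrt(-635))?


For K = Q(sqrt(d)) with d squarefree: disc(K) = d if d = 1 mod 4, and disc(K) = 4d if d = 2 or 3 mod 4.
Here d = -635, and d mod 4 = 1.
d = 1 mod 4 (O_K = Z[(1+sqrt(d))/2]), so disc(K) = d = -635

-635


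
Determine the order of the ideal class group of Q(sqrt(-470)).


K = Q(sqrt(-470)). d mod 4 = 2, so D = disc(K) = 4d = -1880
h(K) equals the number of primitive reduced positive-definite forms (a, b, c) = a*x^2 + b*x*y + c*y^2 with b^2 - 4ac = D,
where reduced means |b| <= a <= c, with b >= 0 whenever |b| = a or a = c, and primitive means gcd(a, b, c) = 1.
Reduced forces 3a^2 <= |D| = 1880, so 1 <= a <= 25; b must have the parity of D, and c = (b^2 - D)/(4a) must be an integer >= a.
Enumerate a = 1..25, b in [-a, a]:
  a=1: (1, 0, 470)  [1]
  a=2: (2, 0, 235)  [1]
  a=3: (3, -2, 157), (3, 2, 157)  [2]
  a=4: none
  a=5: (5, 0, 94)  [1]
  a=6: (6, -4, 79), (6, 4, 79)  [2]
  a=7..8: none
  a=9: (9, -8, 54), (9, 8, 54)  [2]
  a=10: (10, 0, 47)  [1]
  a=11: (11, -10, 45), (11, 10, 45)  [2]
  a=12..14: none
  a=15: (15, -10, 33), (15, 10, 33)  [2]
  a=16..17: none
  a=18: (18, -8, 27), (18, 8, 27)  [2]
  a=19: (19, -18, 29), (19, 18, 29)  [2]
  a=20..21: none
  a=22: (22, -12, 23), (22, 12, 23)  [2]
  a=23..25: none
Total reduced forms: 1 + 1 + 2 + 1 + 2 + 2 + 1 + 2 + 2 + 2 + 2 + 2 = 20
h = 20

20


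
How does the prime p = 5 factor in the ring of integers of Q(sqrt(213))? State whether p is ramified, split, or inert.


K = Q(sqrt(213)). Since d mod 4 = 1, disc(K) = 213.
Check p | disc: 213 mod 5 = 3.
p does not divide disc. Compute Legendre symbol (d/p):
3^((5-1)/2) mod 5 = -1
(d/p) = -1, so p is inert: (p) stays prime with e=1, f=2, g=1.
Therefore p is inert.

inert


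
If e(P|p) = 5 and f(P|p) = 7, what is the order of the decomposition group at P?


|D_P| = e * f
= 5 * 7
= 35

35


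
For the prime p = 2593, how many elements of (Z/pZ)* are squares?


For prime p, the number of non-zero quadratic residues is (p-1)/2.
= (2593-1)/2
= 1296

1296


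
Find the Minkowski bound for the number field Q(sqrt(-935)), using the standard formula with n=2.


d = -935, d mod 4 = 1, so disc(K) = d = -935; |disc(K)| = 935
Imaginary quadratic field, so n = 2, s = r2 = 1, r1 = 0
M = (n!/n^n) * (4/pi)^s * sqrt(|disc(K)|) = (2!/2^2) * (4/pi)^1 * sqrt(935)
= 0.5 * 1.273240 * 30.577770
= 19.4664

19.4664


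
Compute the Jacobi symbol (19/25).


Compute (19/25) via quadratic reciprocity:
  reciprocity: (19/25) -> +(25/19)
  reduce: (6/19)
  pull out 2: (2/19) = -1  (since 19 mod 8 = 3)
  reciprocity: (3/19) -> -(19/3)
  reduce: (1/3)
  (1/3) = 1
Product of signs = 1

1


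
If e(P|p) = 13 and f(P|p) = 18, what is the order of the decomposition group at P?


|D_P| = e * f
= 13 * 18
= 234

234


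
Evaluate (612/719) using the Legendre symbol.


p = 719 is prime, so compute (612/719) with the reciprocity algorithm (Jacobi-symbol steps: pull out 2s via (2/n), flip via reciprocity, reduce):
  pull out 2: (2/719) = +1  (since 719 mod 8 = 7)
  pull out 2: (2/719) = +1  (since 719 mod 8 = 7)
  reciprocity: (153/719) -> +(719/153)
  reduce: (107/153)
  reciprocity: (107/153) -> +(153/107)
  reduce: (46/107)
  pull out 2: (2/107) = -1  (since 107 mod 8 = 3)
  reciprocity: (23/107) -> -(107/23)
  reduce: (15/23)
  reciprocity: (15/23) -> -(23/15)
  reduce: (8/15)
  pull out 2: (2/15) = +1  (since 15 mod 8 = 7)
  pull out 2: (2/15) = +1  (since 15 mod 8 = 7)
  pull out 2: (2/15) = +1  (since 15 mod 8 = 7)
  (1/15) = 1
Product of signs = -1
(612/719) = -1

-1


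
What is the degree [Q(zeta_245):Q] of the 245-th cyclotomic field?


The degree equals Euler's totient phi(245).
245 = 5 * 7^2
phi(245) = 168

168


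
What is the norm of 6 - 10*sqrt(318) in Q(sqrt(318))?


N(a + b*sqrt(d)) = a^2 - d*b^2
= (6)^2 - (318)*(-10)^2
= 36 - 31800
= -31764

-31764


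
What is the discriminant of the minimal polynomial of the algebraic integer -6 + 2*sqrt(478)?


The element -6 + 2*sqrt(478) has minimal polynomial:
x^2 + 12*x - 1876
Discriminant = (12)^2 - 4*(-1876)
= 144 + 7504
= 7648

7648


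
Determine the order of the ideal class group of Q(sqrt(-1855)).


K = Q(sqrt(-1855)). d mod 4 = 1, so D = disc(K) = d = -1855
h(K) equals the number of primitive reduced positive-definite forms (a, b, c) = a*x^2 + b*x*y + c*y^2 with b^2 - 4ac = D,
where reduced means |b| <= a <= c, with b >= 0 whenever |b| = a or a = c, and primitive means gcd(a, b, c) = 1.
Reduced forces 3a^2 <= |D| = 1855, so 1 <= a <= 24; b must have the parity of D, and c = (b^2 - D)/(4a) must be an integer >= a.
Enumerate a = 1..24, b in [-a, a]:
  a=1: (1, 1, 464)  [1]
  a=2: (2, -1, 232), (2, 1, 232)  [2]
  a=3: none
  a=4: (4, -1, 116), (4, 1, 116)  [2]
  a=5: (5, 5, 94)  [1]
  a=6: none
  a=7: (7, 7, 68)  [1]
  a=8: (8, -1, 58), (8, 1, 58)  [2]
  a=9: none
  a=10: (10, -5, 47), (10, 5, 47)  [2]
  a=11: (11, -9, 44), (11, 9, 44)  [2]
  a=12: none
  a=13: (13, -11, 38), (13, 11, 38)  [2]
  a=14: (14, -7, 34), (14, 7, 34)  [2]
  a=15: none
  a=16: (16, -1, 29), (16, 1, 29)  [2]
  a=17: (17, -7, 28), (17, 7, 28)  [2]
  a=18: none
  a=19: (19, -11, 26), (19, 11, 26)  [2]
  a=20: (20, -15, 26), (20, 15, 26)  [2]
  a=21: none
  a=22: (22, -13, 23), (22, 9, 22), (22, 13, 23)  [3]
  a=23..24: none
Total reduced forms: 1 + 2 + 2 + 1 + 1 + 2 + 2 + 2 + 2 + 2 + 2 + 2 + 2 + 2 + 3 = 28
h = 28

28


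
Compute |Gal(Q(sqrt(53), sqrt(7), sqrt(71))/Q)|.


The 3 square roots of distinct primes are multiplicatively independent over Q,
so [K:Q] = 2^3 and Gal(K/Q) is isomorphic to (Z/2Z)^3.
|Gal| = 2^3 = 8

8


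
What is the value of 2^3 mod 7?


p = 7 is prime and the exponent is (p-1)/2 = 3, so by Euler's criterion 2^3 = (2/7) = +1 or -1 mod 7.
Compute by square-and-multiply:
  3 = 2 + 1 (binary 11)
  Repeated squaring mod 7: 2^1 = 2, 2^2 = 4
  2^3 = 2^2 * 2^1 = 4 * 2 mod 7
    4 * 2 = 8 = 1 mod 7
  2^3 = 1 mod 7
Result 1: 2 is a quadratic residue mod 7.
2^3 mod 7 = 1

1


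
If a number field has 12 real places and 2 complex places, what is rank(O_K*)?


By Dirichlet's unit theorem:
rank = r1 + r2 - 1
= 12 + 2 - 1
= 13

13


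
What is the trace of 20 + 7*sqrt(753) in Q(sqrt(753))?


Tr(a + b*sqrt(d)) = (a + b*sqrt(d)) + (a - b*sqrt(d)) = 2a
= 2 * (20)
= 40

40


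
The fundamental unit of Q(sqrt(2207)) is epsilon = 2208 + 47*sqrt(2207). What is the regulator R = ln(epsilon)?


epsilon = 2208 + 47*sqrt(2207)
= 4415.9998
R = ln(4415.9998)
= 8.3930

8.3930


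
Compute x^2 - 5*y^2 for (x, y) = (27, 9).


x^2 - d*y^2
= 27^2 - 5*9^2
= 729 - 405
= 324

324


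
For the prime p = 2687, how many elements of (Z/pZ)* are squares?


For prime p, the number of non-zero quadratic residues is (p-1)/2.
= (2687-1)/2
= 1343

1343


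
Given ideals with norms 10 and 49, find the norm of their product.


N(IJ) = N(I) * N(J)
= 10 * 49
= 490

490


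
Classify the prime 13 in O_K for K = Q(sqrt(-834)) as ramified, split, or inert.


K = Q(sqrt(-834)). Since d mod 4 = 2, disc(K) = -3336.
Check p | disc: -3336 mod 13 = 5.
p does not divide disc. Compute Legendre symbol (d/p):
11^((13-1)/2) mod 13 = -1
(d/p) = -1, so p is inert: (p) stays prime with e=1, f=2, g=1.
Therefore p is inert.

inert


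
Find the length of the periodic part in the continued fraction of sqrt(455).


Run the CF algorithm for sqrt(455).
a_0 = floor(sqrt(455)) = 21; set m_0=0, q_0=1.
Recurrence: m' = q*a - m,  q' = (d - m'^2)/q,  a' = floor((a_0 + m')/q').
  step 1: m=21, q=14, a=3
  step 2: m=21, q=1, a=42
a_2 = 2*a_0 = 42, so the period closes here.
sqrt(455) = [21; 3, 42]
Period length = 2

2


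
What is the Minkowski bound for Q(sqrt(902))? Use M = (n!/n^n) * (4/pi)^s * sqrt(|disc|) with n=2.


d = 902, d mod 4 = 2, so disc(K) = 4d = 3608; |disc(K)| = 3608
Real quadratic field, so n = 2, s = r2 = 0, r1 = 2
M = (n!/n^n) * (4/pi)^s * sqrt(|disc(K)|) = (2!/2^2) * (4/pi)^0 * sqrt(3608)
= 0.5 * 1.000000 * 60.066630
= 30.0333

30.0333


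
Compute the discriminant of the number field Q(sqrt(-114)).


For K = Q(sqrt(d)) with d squarefree: disc(K) = d if d = 1 mod 4, and disc(K) = 4d if d = 2 or 3 mod 4.
Here d = -114, and d mod 4 = 2.
d = 2 mod 4, not 1 (O_K = Z[sqrt(d)]), so disc(K) = 4d = 4 * (-114) = -456

-456


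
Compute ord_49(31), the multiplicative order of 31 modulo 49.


We want ord_49(31), the smallest k >= 1 with 31^k = 1 mod 49.
n = 49 = 7^2, phi(49) = 42; the order divides phi(n).
Divisors of 42: 1, 2, 3, 6, 7, 14, 21, 42
Repeated squaring mod 49: 31^1 = 31, 31^2 = 30, 31^4 = 18, 31^8 = 30, 31^16 = 18, 31^32 = 30
Test divisors in increasing order:
  k=1: 31^1 = 31 mod 49
  k=2: 31^2 = 30 mod 49
  k=3: 31^3 = 30 * 31 = 48 mod 49
  k=6: 31^6 = 18 * 30 = 1 mod 49  <- first divisor giving 1
Order = 6

6


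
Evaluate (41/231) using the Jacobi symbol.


Compute (41/231) via quadratic reciprocity:
  reciprocity: (41/231) -> +(231/41)
  reduce: (26/41)
  pull out 2: (2/41) = +1  (since 41 mod 8 = 1)
  reciprocity: (13/41) -> +(41/13)
  reduce: (2/13)
  pull out 2: (2/13) = -1  (since 13 mod 8 = 5)
  (1/13) = 1
Product of signs = -1

-1


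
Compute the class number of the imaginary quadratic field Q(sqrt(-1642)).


K = Q(sqrt(-1642)). d mod 4 = 2, so D = disc(K) = 4d = -6568
h(K) equals the number of primitive reduced positive-definite forms (a, b, c) = a*x^2 + b*x*y + c*y^2 with b^2 - 4ac = D,
where reduced means |b| <= a <= c, with b >= 0 whenever |b| = a or a = c, and primitive means gcd(a, b, c) = 1.
Reduced forces 3a^2 <= |D| = 6568, so 1 <= a <= 46; b must have the parity of D, and c = (b^2 - D)/(4a) must be an integer >= a.
Enumerate a = 1..46, b in [-a, a]:
  a=1: (1, 0, 1642)  [1]
  a=2: (2, 0, 821)  [1]
  a=3..12: none
  a=13: (13, -6, 127), (13, 6, 127)  [2]
  a=14..18: none
  a=19: (19, -14, 89), (19, 14, 89)  [2]
  a=20..25: none
  a=26: (26, -20, 67), (26, 20, 67)  [2]
  a=27..30: none
  a=31: (31, -2, 53), (31, 2, 53)  [2]
  a=32..37: none
  a=38: (38, -24, 47), (38, 24, 47)  [2]
  a=39..40: none
  a=41: (41, -22, 43), (41, 22, 43)  [2]
  a=42..46: none
Total reduced forms: 1 + 1 + 2 + 2 + 2 + 2 + 2 + 2 = 14
h = 14

14


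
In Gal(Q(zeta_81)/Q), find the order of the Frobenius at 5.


The Frobenius at p in Gal(Q(zeta_n)/Q) = (Z/nZ)* is the class of p, so its order is ord_81(5), the smallest k >= 1 with 5^k = 1 mod 81.
n = 81 = 3^4, phi(81) = 54; the order divides phi(n).
Divisors of 54: 1, 2, 3, 6, 9, 18, 27, 54
Repeated squaring mod 81: 5^1 = 5, 5^2 = 25, 5^4 = 58, 5^8 = 43, 5^16 = 67, 5^32 = 34
Test divisors in increasing order:
  k=1: 5^1 = 5 mod 81
  k=2: 5^2 = 25 mod 81
  k=3: 5^3 = 25 * 5 = 44 mod 81
  k=6: 5^6 = 58 * 25 = 73 mod 81
  k=9: 5^9 = 43 * 5 = 53 mod 81
  k=18: 5^18 = 67 * 25 = 55 mod 81
  k=27: 5^27 = 67 * 43 * 25 * 5 = 80 mod 81
  k=54: 5^54 = 34 * 67 * 58 * 25 = 1 mod 81  <- first divisor giving 1
Order = 54

54


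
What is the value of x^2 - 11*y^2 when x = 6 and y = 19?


x^2 - d*y^2
= 6^2 - 11*19^2
= 36 - 3971
= -3935

-3935


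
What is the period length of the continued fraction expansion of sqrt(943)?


Run the CF algorithm for sqrt(943).
a_0 = floor(sqrt(943)) = 30; set m_0=0, q_0=1.
Recurrence: m' = q*a - m,  q' = (d - m'^2)/q,  a' = floor((a_0 + m')/q').
  step 1: m=30, q=43, a=1
  step 2: m=13, q=18, a=2
  step 3: m=23, q=23, a=2
  step 4: m=23, q=18, a=2
  step 5: m=13, q=43, a=1
  step 6: m=30, q=1, a=60
a_6 = 2*a_0 = 60, so the period closes here.
sqrt(943) = [30; 1, 2, 2, 2, 1, 60]
Period length = 6

6


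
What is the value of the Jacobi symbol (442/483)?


Compute (442/483) via quadratic reciprocity:
  pull out 2: (2/483) = -1  (since 483 mod 8 = 3)
  reciprocity: (221/483) -> +(483/221)
  reduce: (41/221)
  reciprocity: (41/221) -> +(221/41)
  reduce: (16/41)
  pull out 2: (2/41) = +1  (since 41 mod 8 = 1)
  pull out 2: (2/41) = +1  (since 41 mod 8 = 1)
  pull out 2: (2/41) = +1  (since 41 mod 8 = 1)
  pull out 2: (2/41) = +1  (since 41 mod 8 = 1)
  (1/41) = 1
Product of signs = -1

-1


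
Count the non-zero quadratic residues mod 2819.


For prime p, the number of non-zero quadratic residues is (p-1)/2.
= (2819-1)/2
= 1409

1409


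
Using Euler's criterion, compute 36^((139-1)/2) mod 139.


p = 139 is prime and the exponent is (p-1)/2 = 69, so by Euler's criterion 36^69 = (36/139) = +1 or -1 mod 139.
Compute by square-and-multiply:
  69 = 64 + 4 + 1 (binary 1000101)
  Repeated squaring mod 139: 36^1 = 36, 36^2 = 45, 36^4 = 79, 36^8 = 125, 36^16 = 57, 36^32 = 52, 36^64 = 63
  36^69 = 36^64 * 36^4 * 36^1 = 63 * 79 * 36 mod 139
    63 * 79 = 4977 = 112 mod 139
    112 * 36 = 4032 = 1 mod 139
  36^69 = 1 mod 139
Result 1: 36 is a quadratic residue mod 139.
36^69 mod 139 = 1

1


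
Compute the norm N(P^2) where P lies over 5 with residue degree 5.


N(P^a) = p^(a*f)
= 5^(2*5)
= 5^10
= 9765625

9765625


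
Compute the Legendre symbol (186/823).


p = 823 is prime, so compute (186/823) with the reciprocity algorithm (Jacobi-symbol steps: pull out 2s via (2/n), flip via reciprocity, reduce):
  pull out 2: (2/823) = +1  (since 823 mod 8 = 7)
  reciprocity: (93/823) -> +(823/93)
  reduce: (79/93)
  reciprocity: (79/93) -> +(93/79)
  reduce: (14/79)
  pull out 2: (2/79) = +1  (since 79 mod 8 = 7)
  reciprocity: (7/79) -> -(79/7)
  reduce: (2/7)
  pull out 2: (2/7) = +1  (since 7 mod 8 = 7)
  (1/7) = 1
Product of signs = -1
(186/823) = -1

-1


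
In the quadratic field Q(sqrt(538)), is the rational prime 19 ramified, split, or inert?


K = Q(sqrt(538)). Since d mod 4 = 2, disc(K) = 2152.
Check p | disc: 2152 mod 19 = 5.
p does not divide disc. Compute Legendre symbol (d/p):
6^((19-1)/2) mod 19 = 1
(d/p) = 1, so p splits: (p) = P*P' with e=1, f=1, g=2.
Therefore p is split.

split


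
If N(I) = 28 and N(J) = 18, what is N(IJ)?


N(IJ) = N(I) * N(J)
= 28 * 18
= 504

504


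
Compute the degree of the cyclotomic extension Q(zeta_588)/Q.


The degree equals Euler's totient phi(588).
588 = 2^2 * 3 * 7^2
phi(588) = 168

168


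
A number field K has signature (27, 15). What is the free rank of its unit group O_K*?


By Dirichlet's unit theorem:
rank = r1 + r2 - 1
= 27 + 15 - 1
= 41

41


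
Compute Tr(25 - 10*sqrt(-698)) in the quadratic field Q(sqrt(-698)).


Tr(a + b*sqrt(d)) = (a + b*sqrt(d)) + (a - b*sqrt(d)) = 2a
= 2 * (25)
= 50

50


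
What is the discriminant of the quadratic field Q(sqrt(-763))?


For K = Q(sqrt(d)) with d squarefree: disc(K) = d if d = 1 mod 4, and disc(K) = 4d if d = 2 or 3 mod 4.
Here d = -763, and d mod 4 = 1.
d = 1 mod 4 (O_K = Z[(1+sqrt(d))/2]), so disc(K) = d = -763

-763


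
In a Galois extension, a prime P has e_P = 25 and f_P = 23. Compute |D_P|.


|D_P| = e * f
= 25 * 23
= 575

575


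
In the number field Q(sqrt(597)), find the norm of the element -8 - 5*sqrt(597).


N(a + b*sqrt(d)) = a^2 - d*b^2
= (-8)^2 - (597)*(-5)^2
= 64 - 14925
= -14861

-14861


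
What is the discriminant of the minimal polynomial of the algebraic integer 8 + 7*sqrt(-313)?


The element 8 + 7*sqrt(-313) has minimal polynomial:
x^2 - 16*x + 15401
Discriminant = (-16)^2 - 4*(15401)
= 256 - 61604
= -61348

-61348


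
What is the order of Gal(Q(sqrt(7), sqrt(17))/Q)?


The 2 square roots of distinct primes are multiplicatively independent over Q,
so [K:Q] = 2^2 and Gal(K/Q) is isomorphic to (Z/2Z)^2.
|Gal| = 2^2 = 4

4


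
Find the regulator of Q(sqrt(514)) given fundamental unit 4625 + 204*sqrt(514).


epsilon = 4625 + 204*sqrt(514)
= 9249.9999
R = ln(9249.9999)
= 9.1324

9.1324


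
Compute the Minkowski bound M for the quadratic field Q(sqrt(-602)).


d = -602, d mod 4 = 2, so disc(K) = 4d = -2408; |disc(K)| = 2408
Imaginary quadratic field, so n = 2, s = r2 = 1, r1 = 0
M = (n!/n^n) * (4/pi)^s * sqrt(|disc(K)|) = (2!/2^2) * (4/pi)^1 * sqrt(2408)
= 0.5 * 1.273240 * 49.071377
= 31.2398

31.2398


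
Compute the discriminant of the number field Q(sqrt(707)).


For K = Q(sqrt(d)) with d squarefree: disc(K) = d if d = 1 mod 4, and disc(K) = 4d if d = 2 or 3 mod 4.
Here d = 707, and d mod 4 = 3.
d = 3 mod 4, not 1 (O_K = Z[sqrt(d)]), so disc(K) = 4d = 4 * (707) = 2828

2828


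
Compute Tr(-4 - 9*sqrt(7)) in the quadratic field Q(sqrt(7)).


Tr(a + b*sqrt(d)) = (a + b*sqrt(d)) + (a - b*sqrt(d)) = 2a
= 2 * (-4)
= -8

-8


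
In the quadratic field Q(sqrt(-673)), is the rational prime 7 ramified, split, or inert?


K = Q(sqrt(-673)). Since d mod 4 = 3, disc(K) = -2692.
Check p | disc: -2692 mod 7 = 3.
p does not divide disc. Compute Legendre symbol (d/p):
6^((7-1)/2) mod 7 = -1
(d/p) = -1, so p is inert: (p) stays prime with e=1, f=2, g=1.
Therefore p is inert.

inert


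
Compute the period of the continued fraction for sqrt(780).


Run the CF algorithm for sqrt(780).
a_0 = floor(sqrt(780)) = 27; set m_0=0, q_0=1.
Recurrence: m' = q*a - m,  q' = (d - m'^2)/q,  a' = floor((a_0 + m')/q').
  step 1: m=27, q=51, a=1
  step 2: m=24, q=4, a=12
  step 3: m=24, q=51, a=1
  step 4: m=27, q=1, a=54
a_4 = 2*a_0 = 54, so the period closes here.
sqrt(780) = [27; 1, 12, 1, 54]
Period length = 4

4


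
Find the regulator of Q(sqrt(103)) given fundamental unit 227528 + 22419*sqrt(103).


epsilon = 227528 + 22419*sqrt(103)
= 455056.0000
R = ln(455056.0000)
= 13.0282

13.0282


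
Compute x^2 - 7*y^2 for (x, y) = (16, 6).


x^2 - d*y^2
= 16^2 - 7*6^2
= 256 - 252
= 4

4


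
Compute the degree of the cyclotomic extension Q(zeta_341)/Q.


The degree equals Euler's totient phi(341).
341 = 11 * 31
phi(341) = 300

300


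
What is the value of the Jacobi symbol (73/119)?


Compute (73/119) via quadratic reciprocity:
  reciprocity: (73/119) -> +(119/73)
  reduce: (46/73)
  pull out 2: (2/73) = +1  (since 73 mod 8 = 1)
  reciprocity: (23/73) -> +(73/23)
  reduce: (4/23)
  pull out 2: (2/23) = +1  (since 23 mod 8 = 7)
  pull out 2: (2/23) = +1  (since 23 mod 8 = 7)
  (1/23) = 1
Product of signs = 1

1


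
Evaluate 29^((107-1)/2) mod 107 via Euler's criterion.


p = 107 is prime and the exponent is (p-1)/2 = 53, so by Euler's criterion 29^53 = (29/107) = +1 or -1 mod 107.
Compute by square-and-multiply:
  53 = 32 + 16 + 4 + 1 (binary 110101)
  Repeated squaring mod 107: 29^1 = 29, 29^2 = 92, 29^4 = 11, 29^8 = 14, 29^16 = 89, 29^32 = 3
  29^53 = 29^32 * 29^16 * 29^4 * 29^1 = 3 * 89 * 11 * 29 mod 107
    3 * 89 = 267 = 53 mod 107
    53 * 11 = 583 = 48 mod 107
    48 * 29 = 1392 = 1 mod 107
  29^53 = 1 mod 107
Result 1: 29 is a quadratic residue mod 107.
29^53 mod 107 = 1

1


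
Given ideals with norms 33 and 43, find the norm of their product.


N(IJ) = N(I) * N(J)
= 33 * 43
= 1419

1419


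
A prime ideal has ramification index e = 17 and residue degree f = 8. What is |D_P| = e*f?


|D_P| = e * f
= 17 * 8
= 136

136


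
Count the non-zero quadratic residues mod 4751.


For prime p, the number of non-zero quadratic residues is (p-1)/2.
= (4751-1)/2
= 2375

2375


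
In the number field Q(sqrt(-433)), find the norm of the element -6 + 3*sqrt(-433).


N(a + b*sqrt(d)) = a^2 - d*b^2
= (-6)^2 - (-433)*(3)^2
= 36 + 3897
= 3933

3933


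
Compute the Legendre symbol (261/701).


p = 701 is prime, so compute (261/701) with the reciprocity algorithm (Jacobi-symbol steps: pull out 2s via (2/n), flip via reciprocity, reduce):
  reciprocity: (261/701) -> +(701/261)
  reduce: (179/261)
  reciprocity: (179/261) -> +(261/179)
  reduce: (82/179)
  pull out 2: (2/179) = -1  (since 179 mod 8 = 3)
  reciprocity: (41/179) -> +(179/41)
  reduce: (15/41)
  reciprocity: (15/41) -> +(41/15)
  reduce: (11/15)
  reciprocity: (11/15) -> -(15/11)
  reduce: (4/11)
  pull out 2: (2/11) = -1  (since 11 mod 8 = 3)
  pull out 2: (2/11) = -1  (since 11 mod 8 = 3)
  (1/11) = 1
Product of signs = 1
(261/701) = 1

1


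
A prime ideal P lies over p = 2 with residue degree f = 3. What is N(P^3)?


N(P^a) = p^(a*f)
= 2^(3*3)
= 2^9
= 512

512


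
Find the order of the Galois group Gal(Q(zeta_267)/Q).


|Gal(Q(zeta_267)/Q)| = phi(267)
= 176

176


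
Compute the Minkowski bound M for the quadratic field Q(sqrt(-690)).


d = -690, d mod 4 = 2, so disc(K) = 4d = -2760; |disc(K)| = 2760
Imaginary quadratic field, so n = 2, s = r2 = 1, r1 = 0
M = (n!/n^n) * (4/pi)^s * sqrt(|disc(K)|) = (2!/2^2) * (4/pi)^1 * sqrt(2760)
= 0.5 * 1.273240 * 52.535702
= 33.4453

33.4453


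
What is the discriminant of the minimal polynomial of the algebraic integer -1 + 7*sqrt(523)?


The element -1 + 7*sqrt(523) has minimal polynomial:
x^2 + 2*x - 25626
Discriminant = (2)^2 - 4*(-25626)
= 4 + 102504
= 102508

102508


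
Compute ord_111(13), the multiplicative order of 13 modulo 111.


We want ord_111(13), the smallest k >= 1 with 13^k = 1 mod 111.
n = 111 = 3 * 37, phi(111) = 72; the order divides phi(n).
Divisors of 72: 1, 2, 3, 4, 6, 8, 9, 12, 18, 24, 36, 72
Repeated squaring mod 111: 13^1 = 13, 13^2 = 58, 13^4 = 34, 13^8 = 46, 13^16 = 7, 13^32 = 49, 13^64 = 70
Test divisors in increasing order:
  k=1: 13^1 = 13 mod 111
  k=2: 13^2 = 58 mod 111
  k=3: 13^3 = 58 * 13 = 88 mod 111
  k=4: 13^4 = 34 mod 111
  k=6: 13^6 = 34 * 58 = 85 mod 111
  k=8: 13^8 = 46 mod 111
  k=9: 13^9 = 46 * 13 = 43 mod 111
  k=12: 13^12 = 46 * 34 = 10 mod 111
  k=18: 13^18 = 7 * 58 = 73 mod 111
  k=24: 13^24 = 7 * 46 = 100 mod 111
  k=36: 13^36 = 49 * 34 = 1 mod 111  <- first divisor giving 1
Order = 36

36


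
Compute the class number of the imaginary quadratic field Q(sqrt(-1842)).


K = Q(sqrt(-1842)). d mod 4 = 2, so D = disc(K) = 4d = -7368
h(K) equals the number of primitive reduced positive-definite forms (a, b, c) = a*x^2 + b*x*y + c*y^2 with b^2 - 4ac = D,
where reduced means |b| <= a <= c, with b >= 0 whenever |b| = a or a = c, and primitive means gcd(a, b, c) = 1.
Reduced forces 3a^2 <= |D| = 7368, so 1 <= a <= 49; b must have the parity of D, and c = (b^2 - D)/(4a) must be an integer >= a.
Enumerate a = 1..49, b in [-a, a]:
  a=1: (1, 0, 1842)  [1]
  a=2: (2, 0, 921)  [1]
  a=3: (3, 0, 614)  [1]
  a=4..5: none
  a=6: (6, 0, 307)  [1]
  a=7..12: none
  a=13: (13, -4, 142), (13, 4, 142)  [2]
  a=14..18: none
  a=19: (19, -2, 97), (19, 2, 97)  [2]
  a=20..25: none
  a=26: (26, -4, 71), (26, 4, 71)  [2]
  a=27..30: none
  a=31: (31, -14, 61), (31, 14, 61)  [2]
  a=32..37: none
  a=38: (38, -36, 57), (38, 36, 57)  [2]
  a=39: (39, -30, 53), (39, 30, 53)  [2]
  a=40..49: none
Total reduced forms: 1 + 1 + 1 + 1 + 2 + 2 + 2 + 2 + 2 + 2 = 16
h = 16

16


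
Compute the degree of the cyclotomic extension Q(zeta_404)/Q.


The degree equals Euler's totient phi(404).
404 = 2^2 * 101
phi(404) = 200

200


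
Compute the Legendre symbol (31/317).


p = 317 is prime, so compute (31/317) with the reciprocity algorithm (Jacobi-symbol steps: pull out 2s via (2/n), flip via reciprocity, reduce):
  reciprocity: (31/317) -> +(317/31)
  reduce: (7/31)
  reciprocity: (7/31) -> -(31/7)
  reduce: (3/7)
  reciprocity: (3/7) -> -(7/3)
  reduce: (1/3)
  (1/3) = 1
Product of signs = 1
(31/317) = 1

1


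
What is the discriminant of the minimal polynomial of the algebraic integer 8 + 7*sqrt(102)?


The element 8 + 7*sqrt(102) has minimal polynomial:
x^2 - 16*x - 4934
Discriminant = (-16)^2 - 4*(-4934)
= 256 + 19736
= 19992

19992


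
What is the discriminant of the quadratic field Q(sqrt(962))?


For K = Q(sqrt(d)) with d squarefree: disc(K) = d if d = 1 mod 4, and disc(K) = 4d if d = 2 or 3 mod 4.
Here d = 962, and d mod 4 = 2.
d = 2 mod 4, not 1 (O_K = Z[sqrt(d)]), so disc(K) = 4d = 4 * (962) = 3848

3848


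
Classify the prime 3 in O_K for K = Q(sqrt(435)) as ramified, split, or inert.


K = Q(sqrt(435)). Since d mod 4 = 3, disc(K) = 1740.
Check p | disc: 1740 mod 3 = 0.
p divides disc, so p ramifies: (p) = P^2 with e=2, f=1, g=1.
Therefore p is ramified.

ramified


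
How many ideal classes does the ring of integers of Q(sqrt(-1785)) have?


K = Q(sqrt(-1785)). d mod 4 = 3, so D = disc(K) = 4d = -7140
h(K) equals the number of primitive reduced positive-definite forms (a, b, c) = a*x^2 + b*x*y + c*y^2 with b^2 - 4ac = D,
where reduced means |b| <= a <= c, with b >= 0 whenever |b| = a or a = c, and primitive means gcd(a, b, c) = 1.
Reduced forces 3a^2 <= |D| = 7140, so 1 <= a <= 48; b must have the parity of D, and c = (b^2 - D)/(4a) must be an integer >= a.
Enumerate a = 1..48, b in [-a, a]:
  a=1: (1, 0, 1785)  [1]
  a=2: (2, 2, 893)  [1]
  a=3: (3, 0, 595)  [1]
  a=4: none
  a=5: (5, 0, 357)  [1]
  a=6: (6, 6, 299)  [1]
  a=7: (7, 0, 255)  [1]
  a=8..9: none
  a=10: (10, 10, 181)  [1]
  a=11..12: none
  a=13: (13, -6, 138), (13, 6, 138)  [2]
  a=14: (14, 14, 131)  [1]
  a=15: (15, 0, 119)  [1]
  a=16: none
  a=17: (17, 0, 105)  [1]
  a=18: none
  a=19: (19, -2, 94), (19, 2, 94)  [2]
  a=20: none
  a=21: (21, 0, 85)  [1]
  a=22: none
  a=23: (23, -6, 78), (23, 6, 78)  [2]
  a=24..25: none
  a=26: (26, -6, 69), (26, 6, 69)  [2]
  a=27..28: none
  a=29: (29, -20, 65), (29, 20, 65)  [2]
  a=30: (30, 30, 67)  [1]
  a=31..33: none
  a=34: (34, 34, 61)  [1]
  a=35: (35, 0, 51)  [1]
  a=36: none
  a=37: (37, -36, 57), (37, 36, 57)  [2]
  a=38: (38, -2, 47), (38, 2, 47)  [2]
  a=39: (39, -6, 46), (39, 6, 46)  [2]
  a=40..41: none
  a=42: (42, 42, 53)  [1]
  a=43: (43, 16, 43)  [1]
  a=44..48: none
Total reduced forms: 1 + 1 + 1 + 1 + 1 + 1 + 1 + 2 + 1 + 1 + 1 + 2 + 1 + 2 + 2 + 2 + 1 + 1 + 1 + 2 + 2 + 2 + 1 + 1 = 32
h = 32

32


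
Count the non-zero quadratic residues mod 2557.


For prime p, the number of non-zero quadratic residues is (p-1)/2.
= (2557-1)/2
= 1278

1278


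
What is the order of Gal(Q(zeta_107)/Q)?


|Gal(Q(zeta_107)/Q)| = phi(107)
= 106

106


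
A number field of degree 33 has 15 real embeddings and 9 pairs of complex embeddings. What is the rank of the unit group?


By Dirichlet's unit theorem:
rank = r1 + r2 - 1
= 15 + 9 - 1
= 23

23


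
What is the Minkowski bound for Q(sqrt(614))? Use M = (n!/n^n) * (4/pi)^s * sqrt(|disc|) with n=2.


d = 614, d mod 4 = 2, so disc(K) = 4d = 2456; |disc(K)| = 2456
Real quadratic field, so n = 2, s = r2 = 0, r1 = 2
M = (n!/n^n) * (4/pi)^s * sqrt(|disc(K)|) = (2!/2^2) * (4/pi)^0 * sqrt(2456)
= 0.5 * 1.000000 * 49.558047
= 24.7790

24.7790


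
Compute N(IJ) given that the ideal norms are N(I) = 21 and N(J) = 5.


N(IJ) = N(I) * N(J)
= 21 * 5
= 105

105


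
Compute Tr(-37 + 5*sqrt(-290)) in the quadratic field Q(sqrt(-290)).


Tr(a + b*sqrt(d)) = (a + b*sqrt(d)) + (a - b*sqrt(d)) = 2a
= 2 * (-37)
= -74

-74


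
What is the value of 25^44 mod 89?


p = 89 is prime and the exponent is (p-1)/2 = 44, so by Euler's criterion 25^44 = (25/89) = +1 or -1 mod 89.
Compute by square-and-multiply:
  44 = 32 + 8 + 4 (binary 101100)
  Repeated squaring mod 89: 25^1 = 25, 25^2 = 2, 25^4 = 4, 25^8 = 16, 25^16 = 78, 25^32 = 32
  25^44 = 25^32 * 25^8 * 25^4 = 32 * 16 * 4 mod 89
    32 * 16 = 512 = 67 mod 89
    67 * 4 = 268 = 1 mod 89
  25^44 = 1 mod 89
Result 1: 25 is a quadratic residue mod 89.
25^44 mod 89 = 1

1


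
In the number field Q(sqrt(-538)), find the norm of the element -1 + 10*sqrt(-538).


N(a + b*sqrt(d)) = a^2 - d*b^2
= (-1)^2 - (-538)*(10)^2
= 1 + 53800
= 53801

53801


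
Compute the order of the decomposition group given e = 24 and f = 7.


|D_P| = e * f
= 24 * 7
= 168

168


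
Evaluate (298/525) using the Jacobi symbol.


Compute (298/525) via quadratic reciprocity:
  pull out 2: (2/525) = -1  (since 525 mod 8 = 5)
  reciprocity: (149/525) -> +(525/149)
  reduce: (78/149)
  pull out 2: (2/149) = -1  (since 149 mod 8 = 5)
  reciprocity: (39/149) -> +(149/39)
  reduce: (32/39)
  pull out 2: (2/39) = +1  (since 39 mod 8 = 7)
  pull out 2: (2/39) = +1  (since 39 mod 8 = 7)
  pull out 2: (2/39) = +1  (since 39 mod 8 = 7)
  pull out 2: (2/39) = +1  (since 39 mod 8 = 7)
  pull out 2: (2/39) = +1  (since 39 mod 8 = 7)
  (1/39) = 1
Product of signs = 1

1


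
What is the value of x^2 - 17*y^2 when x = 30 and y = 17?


x^2 - d*y^2
= 30^2 - 17*17^2
= 900 - 4913
= -4013

-4013


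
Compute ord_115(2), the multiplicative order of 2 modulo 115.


We want ord_115(2), the smallest k >= 1 with 2^k = 1 mod 115.
n = 115 = 5 * 23, phi(115) = 88; the order divides phi(n).
Divisors of 88: 1, 2, 4, 8, 11, 22, 44, 88
Repeated squaring mod 115: 2^1 = 2, 2^2 = 4, 2^4 = 16, 2^8 = 26, 2^16 = 101, 2^32 = 81, 2^64 = 6
Test divisors in increasing order:
  k=1: 2^1 = 2 mod 115
  k=2: 2^2 = 4 mod 115
  k=4: 2^4 = 16 mod 115
  k=8: 2^8 = 26 mod 115
  k=11: 2^11 = 26 * 4 * 2 = 93 mod 115
  k=22: 2^22 = 101 * 16 * 4 = 24 mod 115
  k=44: 2^44 = 81 * 26 * 16 = 1 mod 115  <- first divisor giving 1
Order = 44

44


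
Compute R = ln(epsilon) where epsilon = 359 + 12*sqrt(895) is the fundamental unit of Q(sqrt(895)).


epsilon = 359 + 12*sqrt(895)
= 717.9986
R = ln(717.9986)
= 6.5765

6.5765


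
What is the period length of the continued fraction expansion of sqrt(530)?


Run the CF algorithm for sqrt(530).
a_0 = floor(sqrt(530)) = 23; set m_0=0, q_0=1.
Recurrence: m' = q*a - m,  q' = (d - m'^2)/q,  a' = floor((a_0 + m')/q').
  step 1: m=23, q=1, a=46
a_1 = 2*a_0 = 46, so the period closes here.
sqrt(530) = [23; 46]
Period length = 1

1


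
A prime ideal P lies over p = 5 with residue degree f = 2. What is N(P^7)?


N(P^a) = p^(a*f)
= 5^(7*2)
= 5^14
= 6103515625

6103515625


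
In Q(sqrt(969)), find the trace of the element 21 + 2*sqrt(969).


Tr(a + b*sqrt(d)) = (a + b*sqrt(d)) + (a - b*sqrt(d)) = 2a
= 2 * (21)
= 42

42


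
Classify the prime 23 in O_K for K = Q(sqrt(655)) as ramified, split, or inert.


K = Q(sqrt(655)). Since d mod 4 = 3, disc(K) = 2620.
Check p | disc: 2620 mod 23 = 21.
p does not divide disc. Compute Legendre symbol (d/p):
11^((23-1)/2) mod 23 = -1
(d/p) = -1, so p is inert: (p) stays prime with e=1, f=2, g=1.
Therefore p is inert.

inert


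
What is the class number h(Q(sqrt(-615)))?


K = Q(sqrt(-615)). d mod 4 = 1, so D = disc(K) = d = -615
h(K) equals the number of primitive reduced positive-definite forms (a, b, c) = a*x^2 + b*x*y + c*y^2 with b^2 - 4ac = D,
where reduced means |b| <= a <= c, with b >= 0 whenever |b| = a or a = c, and primitive means gcd(a, b, c) = 1.
Reduced forces 3a^2 <= |D| = 615, so 1 <= a <= 14; b must have the parity of D, and c = (b^2 - D)/(4a) must be an integer >= a.
Enumerate a = 1..14, b in [-a, a]:
  a=1: (1, 1, 154)  [1]
  a=2: (2, -1, 77), (2, 1, 77)  [2]
  a=3: (3, 3, 52)  [1]
  a=4: (4, -3, 39), (4, 3, 39)  [2]
  a=5: (5, 5, 32)  [1]
  a=6: (6, -3, 26), (6, 3, 26)  [2]
  a=7: (7, -1, 22), (7, 1, 22)  [2]
  a=8: (8, -5, 20), (8, 5, 20)  [2]
  a=9: none
  a=10: (10, -5, 16), (10, 5, 16)  [2]
  a=11: (11, -1, 14), (11, 1, 14)  [2]
  a=12: (12, -3, 13), (12, 3, 13)  [2]
  a=13: none
  a=14: (14, 13, 14)  [1]
Total reduced forms: 1 + 2 + 1 + 2 + 1 + 2 + 2 + 2 + 2 + 2 + 2 + 1 = 20
h = 20

20


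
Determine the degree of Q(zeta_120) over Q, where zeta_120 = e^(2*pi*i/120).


The degree equals Euler's totient phi(120).
120 = 2^3 * 3 * 5
phi(120) = 32

32
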